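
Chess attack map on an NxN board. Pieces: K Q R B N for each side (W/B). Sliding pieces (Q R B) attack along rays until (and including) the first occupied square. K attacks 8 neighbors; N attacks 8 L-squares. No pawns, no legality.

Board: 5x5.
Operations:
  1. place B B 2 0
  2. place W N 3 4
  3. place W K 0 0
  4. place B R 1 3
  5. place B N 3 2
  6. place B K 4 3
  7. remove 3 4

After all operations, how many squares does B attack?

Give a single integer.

Answer: 18

Derivation:
Op 1: place BB@(2,0)
Op 2: place WN@(3,4)
Op 3: place WK@(0,0)
Op 4: place BR@(1,3)
Op 5: place BN@(3,2)
Op 6: place BK@(4,3)
Op 7: remove (3,4)
Per-piece attacks for B:
  BR@(1,3): attacks (1,4) (1,2) (1,1) (1,0) (2,3) (3,3) (4,3) (0,3) [ray(1,0) blocked at (4,3)]
  BB@(2,0): attacks (3,1) (4,2) (1,1) (0,2)
  BN@(3,2): attacks (4,4) (2,4) (1,3) (4,0) (2,0) (1,1)
  BK@(4,3): attacks (4,4) (4,2) (3,3) (3,4) (3,2)
Union (18 distinct): (0,2) (0,3) (1,0) (1,1) (1,2) (1,3) (1,4) (2,0) (2,3) (2,4) (3,1) (3,2) (3,3) (3,4) (4,0) (4,2) (4,3) (4,4)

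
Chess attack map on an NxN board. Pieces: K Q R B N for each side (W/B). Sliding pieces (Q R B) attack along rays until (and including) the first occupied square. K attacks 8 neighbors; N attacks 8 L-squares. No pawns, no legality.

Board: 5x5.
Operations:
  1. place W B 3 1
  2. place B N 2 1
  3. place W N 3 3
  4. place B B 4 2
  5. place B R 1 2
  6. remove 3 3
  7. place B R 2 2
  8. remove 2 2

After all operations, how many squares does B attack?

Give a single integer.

Answer: 13

Derivation:
Op 1: place WB@(3,1)
Op 2: place BN@(2,1)
Op 3: place WN@(3,3)
Op 4: place BB@(4,2)
Op 5: place BR@(1,2)
Op 6: remove (3,3)
Op 7: place BR@(2,2)
Op 8: remove (2,2)
Per-piece attacks for B:
  BR@(1,2): attacks (1,3) (1,4) (1,1) (1,0) (2,2) (3,2) (4,2) (0,2) [ray(1,0) blocked at (4,2)]
  BN@(2,1): attacks (3,3) (4,2) (1,3) (0,2) (4,0) (0,0)
  BB@(4,2): attacks (3,3) (2,4) (3,1) [ray(-1,-1) blocked at (3,1)]
Union (13 distinct): (0,0) (0,2) (1,0) (1,1) (1,3) (1,4) (2,2) (2,4) (3,1) (3,2) (3,3) (4,0) (4,2)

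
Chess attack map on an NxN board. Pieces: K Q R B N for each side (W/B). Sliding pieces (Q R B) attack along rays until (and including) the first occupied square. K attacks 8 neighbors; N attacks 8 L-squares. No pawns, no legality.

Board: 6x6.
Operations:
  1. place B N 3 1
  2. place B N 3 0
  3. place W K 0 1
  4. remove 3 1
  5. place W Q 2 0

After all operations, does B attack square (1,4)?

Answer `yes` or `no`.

Answer: no

Derivation:
Op 1: place BN@(3,1)
Op 2: place BN@(3,0)
Op 3: place WK@(0,1)
Op 4: remove (3,1)
Op 5: place WQ@(2,0)
Per-piece attacks for B:
  BN@(3,0): attacks (4,2) (5,1) (2,2) (1,1)
B attacks (1,4): no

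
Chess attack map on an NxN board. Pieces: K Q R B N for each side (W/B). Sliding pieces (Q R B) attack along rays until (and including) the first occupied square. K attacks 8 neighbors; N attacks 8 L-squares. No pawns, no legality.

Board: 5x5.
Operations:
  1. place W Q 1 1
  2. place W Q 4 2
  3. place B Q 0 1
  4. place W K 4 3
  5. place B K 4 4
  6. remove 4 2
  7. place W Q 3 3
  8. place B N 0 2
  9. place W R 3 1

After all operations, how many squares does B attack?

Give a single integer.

Answer: 11

Derivation:
Op 1: place WQ@(1,1)
Op 2: place WQ@(4,2)
Op 3: place BQ@(0,1)
Op 4: place WK@(4,3)
Op 5: place BK@(4,4)
Op 6: remove (4,2)
Op 7: place WQ@(3,3)
Op 8: place BN@(0,2)
Op 9: place WR@(3,1)
Per-piece attacks for B:
  BQ@(0,1): attacks (0,2) (0,0) (1,1) (1,2) (2,3) (3,4) (1,0) [ray(0,1) blocked at (0,2); ray(1,0) blocked at (1,1)]
  BN@(0,2): attacks (1,4) (2,3) (1,0) (2,1)
  BK@(4,4): attacks (4,3) (3,4) (3,3)
Union (11 distinct): (0,0) (0,2) (1,0) (1,1) (1,2) (1,4) (2,1) (2,3) (3,3) (3,4) (4,3)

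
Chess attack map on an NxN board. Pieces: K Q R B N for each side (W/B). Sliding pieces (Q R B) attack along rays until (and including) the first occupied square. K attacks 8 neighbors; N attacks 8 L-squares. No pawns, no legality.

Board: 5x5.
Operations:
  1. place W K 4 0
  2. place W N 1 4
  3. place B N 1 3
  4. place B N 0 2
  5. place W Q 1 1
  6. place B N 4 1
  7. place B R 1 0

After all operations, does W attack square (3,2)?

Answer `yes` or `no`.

Answer: no

Derivation:
Op 1: place WK@(4,0)
Op 2: place WN@(1,4)
Op 3: place BN@(1,3)
Op 4: place BN@(0,2)
Op 5: place WQ@(1,1)
Op 6: place BN@(4,1)
Op 7: place BR@(1,0)
Per-piece attacks for W:
  WQ@(1,1): attacks (1,2) (1,3) (1,0) (2,1) (3,1) (4,1) (0,1) (2,2) (3,3) (4,4) (2,0) (0,2) (0,0) [ray(0,1) blocked at (1,3); ray(0,-1) blocked at (1,0); ray(1,0) blocked at (4,1); ray(-1,1) blocked at (0,2)]
  WN@(1,4): attacks (2,2) (3,3) (0,2)
  WK@(4,0): attacks (4,1) (3,0) (3,1)
W attacks (3,2): no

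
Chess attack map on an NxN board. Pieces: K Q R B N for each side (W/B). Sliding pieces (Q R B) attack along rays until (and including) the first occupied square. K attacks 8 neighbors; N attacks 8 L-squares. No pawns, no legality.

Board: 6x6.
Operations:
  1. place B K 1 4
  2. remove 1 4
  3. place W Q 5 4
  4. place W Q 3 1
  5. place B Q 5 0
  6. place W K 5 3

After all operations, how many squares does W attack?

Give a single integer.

Answer: 26

Derivation:
Op 1: place BK@(1,4)
Op 2: remove (1,4)
Op 3: place WQ@(5,4)
Op 4: place WQ@(3,1)
Op 5: place BQ@(5,0)
Op 6: place WK@(5,3)
Per-piece attacks for W:
  WQ@(3,1): attacks (3,2) (3,3) (3,4) (3,5) (3,0) (4,1) (5,1) (2,1) (1,1) (0,1) (4,2) (5,3) (4,0) (2,2) (1,3) (0,4) (2,0) [ray(1,1) blocked at (5,3)]
  WK@(5,3): attacks (5,4) (5,2) (4,3) (4,4) (4,2)
  WQ@(5,4): attacks (5,5) (5,3) (4,4) (3,4) (2,4) (1,4) (0,4) (4,5) (4,3) (3,2) (2,1) (1,0) [ray(0,-1) blocked at (5,3)]
Union (26 distinct): (0,1) (0,4) (1,0) (1,1) (1,3) (1,4) (2,0) (2,1) (2,2) (2,4) (3,0) (3,2) (3,3) (3,4) (3,5) (4,0) (4,1) (4,2) (4,3) (4,4) (4,5) (5,1) (5,2) (5,3) (5,4) (5,5)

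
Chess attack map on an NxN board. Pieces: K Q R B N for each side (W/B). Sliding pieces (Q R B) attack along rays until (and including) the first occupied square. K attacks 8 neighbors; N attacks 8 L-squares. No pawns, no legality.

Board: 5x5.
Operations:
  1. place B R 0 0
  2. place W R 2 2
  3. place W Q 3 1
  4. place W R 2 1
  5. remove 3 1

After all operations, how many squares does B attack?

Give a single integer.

Op 1: place BR@(0,0)
Op 2: place WR@(2,2)
Op 3: place WQ@(3,1)
Op 4: place WR@(2,1)
Op 5: remove (3,1)
Per-piece attacks for B:
  BR@(0,0): attacks (0,1) (0,2) (0,3) (0,4) (1,0) (2,0) (3,0) (4,0)
Union (8 distinct): (0,1) (0,2) (0,3) (0,4) (1,0) (2,0) (3,0) (4,0)

Answer: 8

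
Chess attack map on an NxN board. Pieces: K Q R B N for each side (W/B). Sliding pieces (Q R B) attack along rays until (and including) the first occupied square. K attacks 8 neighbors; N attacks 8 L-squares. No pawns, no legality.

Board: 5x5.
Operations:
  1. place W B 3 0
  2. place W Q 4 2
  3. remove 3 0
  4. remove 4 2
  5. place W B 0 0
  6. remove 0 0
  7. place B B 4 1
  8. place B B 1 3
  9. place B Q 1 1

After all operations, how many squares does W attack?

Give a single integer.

Op 1: place WB@(3,0)
Op 2: place WQ@(4,2)
Op 3: remove (3,0)
Op 4: remove (4,2)
Op 5: place WB@(0,0)
Op 6: remove (0,0)
Op 7: place BB@(4,1)
Op 8: place BB@(1,3)
Op 9: place BQ@(1,1)
Per-piece attacks for W:
Union (0 distinct): (none)

Answer: 0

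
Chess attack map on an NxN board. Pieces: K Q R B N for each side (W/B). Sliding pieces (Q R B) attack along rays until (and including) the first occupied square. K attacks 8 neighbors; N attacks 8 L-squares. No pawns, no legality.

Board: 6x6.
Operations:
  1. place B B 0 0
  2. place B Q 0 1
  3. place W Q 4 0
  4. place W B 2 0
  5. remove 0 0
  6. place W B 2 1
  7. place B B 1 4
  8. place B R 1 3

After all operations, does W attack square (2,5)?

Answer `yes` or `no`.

Answer: no

Derivation:
Op 1: place BB@(0,0)
Op 2: place BQ@(0,1)
Op 3: place WQ@(4,0)
Op 4: place WB@(2,0)
Op 5: remove (0,0)
Op 6: place WB@(2,1)
Op 7: place BB@(1,4)
Op 8: place BR@(1,3)
Per-piece attacks for W:
  WB@(2,0): attacks (3,1) (4,2) (5,3) (1,1) (0,2)
  WB@(2,1): attacks (3,2) (4,3) (5,4) (3,0) (1,2) (0,3) (1,0)
  WQ@(4,0): attacks (4,1) (4,2) (4,3) (4,4) (4,5) (5,0) (3,0) (2,0) (5,1) (3,1) (2,2) (1,3) [ray(-1,0) blocked at (2,0); ray(-1,1) blocked at (1,3)]
W attacks (2,5): no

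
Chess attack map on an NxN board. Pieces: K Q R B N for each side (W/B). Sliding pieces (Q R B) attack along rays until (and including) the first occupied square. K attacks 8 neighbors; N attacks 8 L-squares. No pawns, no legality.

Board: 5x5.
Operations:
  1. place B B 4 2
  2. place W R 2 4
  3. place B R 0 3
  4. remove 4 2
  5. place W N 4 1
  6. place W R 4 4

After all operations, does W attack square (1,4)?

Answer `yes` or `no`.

Answer: yes

Derivation:
Op 1: place BB@(4,2)
Op 2: place WR@(2,4)
Op 3: place BR@(0,3)
Op 4: remove (4,2)
Op 5: place WN@(4,1)
Op 6: place WR@(4,4)
Per-piece attacks for W:
  WR@(2,4): attacks (2,3) (2,2) (2,1) (2,0) (3,4) (4,4) (1,4) (0,4) [ray(1,0) blocked at (4,4)]
  WN@(4,1): attacks (3,3) (2,2) (2,0)
  WR@(4,4): attacks (4,3) (4,2) (4,1) (3,4) (2,4) [ray(0,-1) blocked at (4,1); ray(-1,0) blocked at (2,4)]
W attacks (1,4): yes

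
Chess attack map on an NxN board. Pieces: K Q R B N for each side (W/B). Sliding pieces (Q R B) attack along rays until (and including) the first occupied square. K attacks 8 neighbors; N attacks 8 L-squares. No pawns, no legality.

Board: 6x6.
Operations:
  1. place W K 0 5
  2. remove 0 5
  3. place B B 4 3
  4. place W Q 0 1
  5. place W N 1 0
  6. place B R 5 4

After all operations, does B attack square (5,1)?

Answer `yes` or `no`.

Answer: yes

Derivation:
Op 1: place WK@(0,5)
Op 2: remove (0,5)
Op 3: place BB@(4,3)
Op 4: place WQ@(0,1)
Op 5: place WN@(1,0)
Op 6: place BR@(5,4)
Per-piece attacks for B:
  BB@(4,3): attacks (5,4) (5,2) (3,4) (2,5) (3,2) (2,1) (1,0) [ray(1,1) blocked at (5,4); ray(-1,-1) blocked at (1,0)]
  BR@(5,4): attacks (5,5) (5,3) (5,2) (5,1) (5,0) (4,4) (3,4) (2,4) (1,4) (0,4)
B attacks (5,1): yes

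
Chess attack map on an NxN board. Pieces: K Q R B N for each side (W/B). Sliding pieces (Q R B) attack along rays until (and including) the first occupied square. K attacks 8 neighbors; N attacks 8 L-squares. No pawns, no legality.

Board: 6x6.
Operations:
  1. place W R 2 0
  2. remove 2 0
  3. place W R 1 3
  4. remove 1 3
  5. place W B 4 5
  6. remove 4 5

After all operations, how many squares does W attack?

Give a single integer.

Op 1: place WR@(2,0)
Op 2: remove (2,0)
Op 3: place WR@(1,3)
Op 4: remove (1,3)
Op 5: place WB@(4,5)
Op 6: remove (4,5)
Per-piece attacks for W:
Union (0 distinct): (none)

Answer: 0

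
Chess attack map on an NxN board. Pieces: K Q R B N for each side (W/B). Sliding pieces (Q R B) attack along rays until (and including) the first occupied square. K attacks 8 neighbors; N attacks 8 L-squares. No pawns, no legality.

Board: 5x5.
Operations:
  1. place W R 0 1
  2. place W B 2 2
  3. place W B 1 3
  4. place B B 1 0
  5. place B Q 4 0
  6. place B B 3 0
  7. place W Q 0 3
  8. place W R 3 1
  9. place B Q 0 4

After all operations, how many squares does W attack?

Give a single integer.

Answer: 19

Derivation:
Op 1: place WR@(0,1)
Op 2: place WB@(2,2)
Op 3: place WB@(1,3)
Op 4: place BB@(1,0)
Op 5: place BQ@(4,0)
Op 6: place BB@(3,0)
Op 7: place WQ@(0,3)
Op 8: place WR@(3,1)
Op 9: place BQ@(0,4)
Per-piece attacks for W:
  WR@(0,1): attacks (0,2) (0,3) (0,0) (1,1) (2,1) (3,1) [ray(0,1) blocked at (0,3); ray(1,0) blocked at (3,1)]
  WQ@(0,3): attacks (0,4) (0,2) (0,1) (1,3) (1,4) (1,2) (2,1) (3,0) [ray(0,1) blocked at (0,4); ray(0,-1) blocked at (0,1); ray(1,0) blocked at (1,3); ray(1,-1) blocked at (3,0)]
  WB@(1,3): attacks (2,4) (2,2) (0,4) (0,2) [ray(1,-1) blocked at (2,2); ray(-1,1) blocked at (0,4)]
  WB@(2,2): attacks (3,3) (4,4) (3,1) (1,3) (1,1) (0,0) [ray(1,-1) blocked at (3,1); ray(-1,1) blocked at (1,3)]
  WR@(3,1): attacks (3,2) (3,3) (3,4) (3,0) (4,1) (2,1) (1,1) (0,1) [ray(0,-1) blocked at (3,0); ray(-1,0) blocked at (0,1)]
Union (19 distinct): (0,0) (0,1) (0,2) (0,3) (0,4) (1,1) (1,2) (1,3) (1,4) (2,1) (2,2) (2,4) (3,0) (3,1) (3,2) (3,3) (3,4) (4,1) (4,4)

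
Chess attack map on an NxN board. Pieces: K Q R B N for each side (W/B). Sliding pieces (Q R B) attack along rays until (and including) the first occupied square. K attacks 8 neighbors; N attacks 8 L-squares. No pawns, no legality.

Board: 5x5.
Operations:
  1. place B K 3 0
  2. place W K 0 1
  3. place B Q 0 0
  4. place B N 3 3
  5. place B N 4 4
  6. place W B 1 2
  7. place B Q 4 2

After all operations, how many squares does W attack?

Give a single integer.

Op 1: place BK@(3,0)
Op 2: place WK@(0,1)
Op 3: place BQ@(0,0)
Op 4: place BN@(3,3)
Op 5: place BN@(4,4)
Op 6: place WB@(1,2)
Op 7: place BQ@(4,2)
Per-piece attacks for W:
  WK@(0,1): attacks (0,2) (0,0) (1,1) (1,2) (1,0)
  WB@(1,2): attacks (2,3) (3,4) (2,1) (3,0) (0,3) (0,1) [ray(1,-1) blocked at (3,0); ray(-1,-1) blocked at (0,1)]
Union (11 distinct): (0,0) (0,1) (0,2) (0,3) (1,0) (1,1) (1,2) (2,1) (2,3) (3,0) (3,4)

Answer: 11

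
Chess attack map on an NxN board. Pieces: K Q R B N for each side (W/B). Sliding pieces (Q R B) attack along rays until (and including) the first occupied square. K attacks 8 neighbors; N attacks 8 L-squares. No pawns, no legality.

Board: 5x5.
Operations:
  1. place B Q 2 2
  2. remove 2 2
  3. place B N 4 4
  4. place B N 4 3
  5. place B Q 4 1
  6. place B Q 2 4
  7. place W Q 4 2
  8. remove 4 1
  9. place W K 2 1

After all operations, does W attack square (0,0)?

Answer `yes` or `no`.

Op 1: place BQ@(2,2)
Op 2: remove (2,2)
Op 3: place BN@(4,4)
Op 4: place BN@(4,3)
Op 5: place BQ@(4,1)
Op 6: place BQ@(2,4)
Op 7: place WQ@(4,2)
Op 8: remove (4,1)
Op 9: place WK@(2,1)
Per-piece attacks for W:
  WK@(2,1): attacks (2,2) (2,0) (3,1) (1,1) (3,2) (3,0) (1,2) (1,0)
  WQ@(4,2): attacks (4,3) (4,1) (4,0) (3,2) (2,2) (1,2) (0,2) (3,3) (2,4) (3,1) (2,0) [ray(0,1) blocked at (4,3); ray(-1,1) blocked at (2,4)]
W attacks (0,0): no

Answer: no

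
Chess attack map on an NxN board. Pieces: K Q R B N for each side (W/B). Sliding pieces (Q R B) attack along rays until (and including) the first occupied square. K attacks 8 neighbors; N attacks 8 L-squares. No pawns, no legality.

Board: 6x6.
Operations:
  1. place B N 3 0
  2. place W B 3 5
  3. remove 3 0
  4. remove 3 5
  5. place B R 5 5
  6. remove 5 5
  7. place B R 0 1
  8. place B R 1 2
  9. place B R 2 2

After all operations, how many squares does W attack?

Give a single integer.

Answer: 0

Derivation:
Op 1: place BN@(3,0)
Op 2: place WB@(3,5)
Op 3: remove (3,0)
Op 4: remove (3,5)
Op 5: place BR@(5,5)
Op 6: remove (5,5)
Op 7: place BR@(0,1)
Op 8: place BR@(1,2)
Op 9: place BR@(2,2)
Per-piece attacks for W:
Union (0 distinct): (none)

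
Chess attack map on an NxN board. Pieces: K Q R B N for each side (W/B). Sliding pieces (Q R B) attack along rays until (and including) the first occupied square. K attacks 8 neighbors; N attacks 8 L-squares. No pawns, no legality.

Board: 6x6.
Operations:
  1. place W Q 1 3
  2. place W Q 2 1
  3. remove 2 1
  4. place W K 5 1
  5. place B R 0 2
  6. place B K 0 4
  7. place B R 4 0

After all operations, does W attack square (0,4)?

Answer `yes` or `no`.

Answer: yes

Derivation:
Op 1: place WQ@(1,3)
Op 2: place WQ@(2,1)
Op 3: remove (2,1)
Op 4: place WK@(5,1)
Op 5: place BR@(0,2)
Op 6: place BK@(0,4)
Op 7: place BR@(4,0)
Per-piece attacks for W:
  WQ@(1,3): attacks (1,4) (1,5) (1,2) (1,1) (1,0) (2,3) (3,3) (4,3) (5,3) (0,3) (2,4) (3,5) (2,2) (3,1) (4,0) (0,4) (0,2) [ray(1,-1) blocked at (4,0); ray(-1,1) blocked at (0,4); ray(-1,-1) blocked at (0,2)]
  WK@(5,1): attacks (5,2) (5,0) (4,1) (4,2) (4,0)
W attacks (0,4): yes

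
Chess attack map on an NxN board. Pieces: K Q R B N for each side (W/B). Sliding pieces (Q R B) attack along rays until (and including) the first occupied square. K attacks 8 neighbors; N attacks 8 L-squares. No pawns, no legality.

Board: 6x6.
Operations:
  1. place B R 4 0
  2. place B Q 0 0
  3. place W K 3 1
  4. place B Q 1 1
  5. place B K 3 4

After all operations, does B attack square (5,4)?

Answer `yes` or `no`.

Op 1: place BR@(4,0)
Op 2: place BQ@(0,0)
Op 3: place WK@(3,1)
Op 4: place BQ@(1,1)
Op 5: place BK@(3,4)
Per-piece attacks for B:
  BQ@(0,0): attacks (0,1) (0,2) (0,3) (0,4) (0,5) (1,0) (2,0) (3,0) (4,0) (1,1) [ray(1,0) blocked at (4,0); ray(1,1) blocked at (1,1)]
  BQ@(1,1): attacks (1,2) (1,3) (1,4) (1,5) (1,0) (2,1) (3,1) (0,1) (2,2) (3,3) (4,4) (5,5) (2,0) (0,2) (0,0) [ray(1,0) blocked at (3,1); ray(-1,-1) blocked at (0,0)]
  BK@(3,4): attacks (3,5) (3,3) (4,4) (2,4) (4,5) (4,3) (2,5) (2,3)
  BR@(4,0): attacks (4,1) (4,2) (4,3) (4,4) (4,5) (5,0) (3,0) (2,0) (1,0) (0,0) [ray(-1,0) blocked at (0,0)]
B attacks (5,4): no

Answer: no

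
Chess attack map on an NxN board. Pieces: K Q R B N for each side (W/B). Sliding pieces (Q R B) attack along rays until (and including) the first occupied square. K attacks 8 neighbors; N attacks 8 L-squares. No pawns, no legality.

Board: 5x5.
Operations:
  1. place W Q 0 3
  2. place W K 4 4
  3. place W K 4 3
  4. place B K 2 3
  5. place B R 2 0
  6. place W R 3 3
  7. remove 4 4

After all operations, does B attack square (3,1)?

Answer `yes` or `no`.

Op 1: place WQ@(0,3)
Op 2: place WK@(4,4)
Op 3: place WK@(4,3)
Op 4: place BK@(2,3)
Op 5: place BR@(2,0)
Op 6: place WR@(3,3)
Op 7: remove (4,4)
Per-piece attacks for B:
  BR@(2,0): attacks (2,1) (2,2) (2,3) (3,0) (4,0) (1,0) (0,0) [ray(0,1) blocked at (2,3)]
  BK@(2,3): attacks (2,4) (2,2) (3,3) (1,3) (3,4) (3,2) (1,4) (1,2)
B attacks (3,1): no

Answer: no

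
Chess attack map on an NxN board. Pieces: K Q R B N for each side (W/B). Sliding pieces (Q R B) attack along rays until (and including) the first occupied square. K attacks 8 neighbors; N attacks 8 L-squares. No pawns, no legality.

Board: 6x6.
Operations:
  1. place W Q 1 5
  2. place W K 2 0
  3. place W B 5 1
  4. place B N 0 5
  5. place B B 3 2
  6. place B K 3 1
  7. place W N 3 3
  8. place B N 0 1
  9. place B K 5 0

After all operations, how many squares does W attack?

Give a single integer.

Op 1: place WQ@(1,5)
Op 2: place WK@(2,0)
Op 3: place WB@(5,1)
Op 4: place BN@(0,5)
Op 5: place BB@(3,2)
Op 6: place BK@(3,1)
Op 7: place WN@(3,3)
Op 8: place BN@(0,1)
Op 9: place BK@(5,0)
Per-piece attacks for W:
  WQ@(1,5): attacks (1,4) (1,3) (1,2) (1,1) (1,0) (2,5) (3,5) (4,5) (5,5) (0,5) (2,4) (3,3) (0,4) [ray(-1,0) blocked at (0,5); ray(1,-1) blocked at (3,3)]
  WK@(2,0): attacks (2,1) (3,0) (1,0) (3,1) (1,1)
  WN@(3,3): attacks (4,5) (5,4) (2,5) (1,4) (4,1) (5,2) (2,1) (1,2)
  WB@(5,1): attacks (4,2) (3,3) (4,0) [ray(-1,1) blocked at (3,3)]
Union (21 distinct): (0,4) (0,5) (1,0) (1,1) (1,2) (1,3) (1,4) (2,1) (2,4) (2,5) (3,0) (3,1) (3,3) (3,5) (4,0) (4,1) (4,2) (4,5) (5,2) (5,4) (5,5)

Answer: 21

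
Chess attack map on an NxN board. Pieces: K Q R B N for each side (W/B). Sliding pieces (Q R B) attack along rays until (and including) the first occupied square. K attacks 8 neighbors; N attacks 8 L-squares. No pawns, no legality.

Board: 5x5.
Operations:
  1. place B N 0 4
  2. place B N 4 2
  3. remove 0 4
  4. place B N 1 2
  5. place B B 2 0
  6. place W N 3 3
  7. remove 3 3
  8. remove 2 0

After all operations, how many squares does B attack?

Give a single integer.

Op 1: place BN@(0,4)
Op 2: place BN@(4,2)
Op 3: remove (0,4)
Op 4: place BN@(1,2)
Op 5: place BB@(2,0)
Op 6: place WN@(3,3)
Op 7: remove (3,3)
Op 8: remove (2,0)
Per-piece attacks for B:
  BN@(1,2): attacks (2,4) (3,3) (0,4) (2,0) (3,1) (0,0)
  BN@(4,2): attacks (3,4) (2,3) (3,0) (2,1)
Union (10 distinct): (0,0) (0,4) (2,0) (2,1) (2,3) (2,4) (3,0) (3,1) (3,3) (3,4)

Answer: 10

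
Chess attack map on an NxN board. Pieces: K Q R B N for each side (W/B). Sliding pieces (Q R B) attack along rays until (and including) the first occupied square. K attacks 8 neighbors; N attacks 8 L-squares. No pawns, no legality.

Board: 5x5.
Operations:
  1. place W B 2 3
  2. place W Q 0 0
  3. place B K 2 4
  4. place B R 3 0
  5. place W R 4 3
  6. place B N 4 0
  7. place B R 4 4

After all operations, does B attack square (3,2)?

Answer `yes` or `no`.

Answer: yes

Derivation:
Op 1: place WB@(2,3)
Op 2: place WQ@(0,0)
Op 3: place BK@(2,4)
Op 4: place BR@(3,0)
Op 5: place WR@(4,3)
Op 6: place BN@(4,0)
Op 7: place BR@(4,4)
Per-piece attacks for B:
  BK@(2,4): attacks (2,3) (3,4) (1,4) (3,3) (1,3)
  BR@(3,0): attacks (3,1) (3,2) (3,3) (3,4) (4,0) (2,0) (1,0) (0,0) [ray(1,0) blocked at (4,0); ray(-1,0) blocked at (0,0)]
  BN@(4,0): attacks (3,2) (2,1)
  BR@(4,4): attacks (4,3) (3,4) (2,4) [ray(0,-1) blocked at (4,3); ray(-1,0) blocked at (2,4)]
B attacks (3,2): yes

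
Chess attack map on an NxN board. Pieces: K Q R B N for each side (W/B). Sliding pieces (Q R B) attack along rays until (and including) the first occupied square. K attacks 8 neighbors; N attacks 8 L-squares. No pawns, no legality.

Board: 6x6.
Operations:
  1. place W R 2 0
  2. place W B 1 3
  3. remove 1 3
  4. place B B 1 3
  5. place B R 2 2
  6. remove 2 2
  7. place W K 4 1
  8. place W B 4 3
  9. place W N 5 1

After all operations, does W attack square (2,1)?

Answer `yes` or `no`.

Answer: yes

Derivation:
Op 1: place WR@(2,0)
Op 2: place WB@(1,3)
Op 3: remove (1,3)
Op 4: place BB@(1,3)
Op 5: place BR@(2,2)
Op 6: remove (2,2)
Op 7: place WK@(4,1)
Op 8: place WB@(4,3)
Op 9: place WN@(5,1)
Per-piece attacks for W:
  WR@(2,0): attacks (2,1) (2,2) (2,3) (2,4) (2,5) (3,0) (4,0) (5,0) (1,0) (0,0)
  WK@(4,1): attacks (4,2) (4,0) (5,1) (3,1) (5,2) (5,0) (3,2) (3,0)
  WB@(4,3): attacks (5,4) (5,2) (3,4) (2,5) (3,2) (2,1) (1,0)
  WN@(5,1): attacks (4,3) (3,2) (3,0)
W attacks (2,1): yes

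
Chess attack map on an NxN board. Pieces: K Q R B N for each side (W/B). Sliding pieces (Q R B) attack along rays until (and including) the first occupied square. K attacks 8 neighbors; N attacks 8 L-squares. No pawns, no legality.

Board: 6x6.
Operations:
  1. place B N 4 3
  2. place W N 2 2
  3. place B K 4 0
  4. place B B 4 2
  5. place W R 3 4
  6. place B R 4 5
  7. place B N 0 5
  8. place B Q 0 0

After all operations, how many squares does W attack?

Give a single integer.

Op 1: place BN@(4,3)
Op 2: place WN@(2,2)
Op 3: place BK@(4,0)
Op 4: place BB@(4,2)
Op 5: place WR@(3,4)
Op 6: place BR@(4,5)
Op 7: place BN@(0,5)
Op 8: place BQ@(0,0)
Per-piece attacks for W:
  WN@(2,2): attacks (3,4) (4,3) (1,4) (0,3) (3,0) (4,1) (1,0) (0,1)
  WR@(3,4): attacks (3,5) (3,3) (3,2) (3,1) (3,0) (4,4) (5,4) (2,4) (1,4) (0,4)
Union (16 distinct): (0,1) (0,3) (0,4) (1,0) (1,4) (2,4) (3,0) (3,1) (3,2) (3,3) (3,4) (3,5) (4,1) (4,3) (4,4) (5,4)

Answer: 16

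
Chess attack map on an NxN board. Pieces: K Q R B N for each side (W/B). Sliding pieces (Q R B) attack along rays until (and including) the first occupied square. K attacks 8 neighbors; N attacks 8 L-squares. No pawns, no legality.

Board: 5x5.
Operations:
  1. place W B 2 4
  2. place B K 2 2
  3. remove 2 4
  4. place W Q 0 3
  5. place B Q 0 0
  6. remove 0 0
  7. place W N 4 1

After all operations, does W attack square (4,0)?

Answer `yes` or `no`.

Op 1: place WB@(2,4)
Op 2: place BK@(2,2)
Op 3: remove (2,4)
Op 4: place WQ@(0,3)
Op 5: place BQ@(0,0)
Op 6: remove (0,0)
Op 7: place WN@(4,1)
Per-piece attacks for W:
  WQ@(0,3): attacks (0,4) (0,2) (0,1) (0,0) (1,3) (2,3) (3,3) (4,3) (1,4) (1,2) (2,1) (3,0)
  WN@(4,1): attacks (3,3) (2,2) (2,0)
W attacks (4,0): no

Answer: no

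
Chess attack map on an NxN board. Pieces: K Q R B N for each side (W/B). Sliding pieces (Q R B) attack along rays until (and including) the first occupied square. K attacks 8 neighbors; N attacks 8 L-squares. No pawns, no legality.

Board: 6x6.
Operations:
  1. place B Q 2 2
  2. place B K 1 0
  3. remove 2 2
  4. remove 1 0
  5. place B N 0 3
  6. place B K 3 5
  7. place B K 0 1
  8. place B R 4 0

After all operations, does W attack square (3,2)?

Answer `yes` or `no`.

Answer: no

Derivation:
Op 1: place BQ@(2,2)
Op 2: place BK@(1,0)
Op 3: remove (2,2)
Op 4: remove (1,0)
Op 5: place BN@(0,3)
Op 6: place BK@(3,5)
Op 7: place BK@(0,1)
Op 8: place BR@(4,0)
Per-piece attacks for W:
W attacks (3,2): no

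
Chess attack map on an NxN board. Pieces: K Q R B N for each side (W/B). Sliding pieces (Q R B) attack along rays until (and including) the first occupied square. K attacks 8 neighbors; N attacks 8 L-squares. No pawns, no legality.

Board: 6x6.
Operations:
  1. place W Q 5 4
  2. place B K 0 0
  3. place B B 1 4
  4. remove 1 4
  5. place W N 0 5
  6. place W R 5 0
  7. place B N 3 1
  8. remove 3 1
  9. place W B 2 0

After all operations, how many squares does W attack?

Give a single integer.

Answer: 24

Derivation:
Op 1: place WQ@(5,4)
Op 2: place BK@(0,0)
Op 3: place BB@(1,4)
Op 4: remove (1,4)
Op 5: place WN@(0,5)
Op 6: place WR@(5,0)
Op 7: place BN@(3,1)
Op 8: remove (3,1)
Op 9: place WB@(2,0)
Per-piece attacks for W:
  WN@(0,5): attacks (1,3) (2,4)
  WB@(2,0): attacks (3,1) (4,2) (5,3) (1,1) (0,2)
  WR@(5,0): attacks (5,1) (5,2) (5,3) (5,4) (4,0) (3,0) (2,0) [ray(0,1) blocked at (5,4); ray(-1,0) blocked at (2,0)]
  WQ@(5,4): attacks (5,5) (5,3) (5,2) (5,1) (5,0) (4,4) (3,4) (2,4) (1,4) (0,4) (4,5) (4,3) (3,2) (2,1) (1,0) [ray(0,-1) blocked at (5,0)]
Union (24 distinct): (0,2) (0,4) (1,0) (1,1) (1,3) (1,4) (2,0) (2,1) (2,4) (3,0) (3,1) (3,2) (3,4) (4,0) (4,2) (4,3) (4,4) (4,5) (5,0) (5,1) (5,2) (5,3) (5,4) (5,5)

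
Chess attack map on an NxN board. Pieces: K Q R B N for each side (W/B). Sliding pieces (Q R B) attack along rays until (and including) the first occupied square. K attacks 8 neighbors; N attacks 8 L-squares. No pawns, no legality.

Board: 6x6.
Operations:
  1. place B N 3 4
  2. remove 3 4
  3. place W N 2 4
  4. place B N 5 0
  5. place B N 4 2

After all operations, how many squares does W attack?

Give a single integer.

Answer: 6

Derivation:
Op 1: place BN@(3,4)
Op 2: remove (3,4)
Op 3: place WN@(2,4)
Op 4: place BN@(5,0)
Op 5: place BN@(4,2)
Per-piece attacks for W:
  WN@(2,4): attacks (4,5) (0,5) (3,2) (4,3) (1,2) (0,3)
Union (6 distinct): (0,3) (0,5) (1,2) (3,2) (4,3) (4,5)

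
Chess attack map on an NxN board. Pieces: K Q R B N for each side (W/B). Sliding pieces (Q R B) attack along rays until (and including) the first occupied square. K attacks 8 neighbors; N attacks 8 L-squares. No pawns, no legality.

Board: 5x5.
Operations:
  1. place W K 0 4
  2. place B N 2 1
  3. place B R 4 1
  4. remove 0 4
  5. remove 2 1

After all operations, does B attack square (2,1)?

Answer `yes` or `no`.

Answer: yes

Derivation:
Op 1: place WK@(0,4)
Op 2: place BN@(2,1)
Op 3: place BR@(4,1)
Op 4: remove (0,4)
Op 5: remove (2,1)
Per-piece attacks for B:
  BR@(4,1): attacks (4,2) (4,3) (4,4) (4,0) (3,1) (2,1) (1,1) (0,1)
B attacks (2,1): yes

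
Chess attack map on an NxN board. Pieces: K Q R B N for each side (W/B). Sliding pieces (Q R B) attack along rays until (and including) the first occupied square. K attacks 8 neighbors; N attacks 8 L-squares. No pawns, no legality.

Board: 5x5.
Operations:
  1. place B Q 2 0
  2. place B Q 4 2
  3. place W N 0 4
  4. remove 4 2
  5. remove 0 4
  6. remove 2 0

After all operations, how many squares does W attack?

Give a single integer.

Op 1: place BQ@(2,0)
Op 2: place BQ@(4,2)
Op 3: place WN@(0,4)
Op 4: remove (4,2)
Op 5: remove (0,4)
Op 6: remove (2,0)
Per-piece attacks for W:
Union (0 distinct): (none)

Answer: 0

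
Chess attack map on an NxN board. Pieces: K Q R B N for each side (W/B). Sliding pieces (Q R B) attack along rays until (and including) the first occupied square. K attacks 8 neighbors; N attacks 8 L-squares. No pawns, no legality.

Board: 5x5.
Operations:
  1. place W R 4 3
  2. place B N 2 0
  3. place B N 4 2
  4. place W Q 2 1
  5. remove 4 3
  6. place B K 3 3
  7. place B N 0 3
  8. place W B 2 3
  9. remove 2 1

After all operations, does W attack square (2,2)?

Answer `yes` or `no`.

Answer: no

Derivation:
Op 1: place WR@(4,3)
Op 2: place BN@(2,0)
Op 3: place BN@(4,2)
Op 4: place WQ@(2,1)
Op 5: remove (4,3)
Op 6: place BK@(3,3)
Op 7: place BN@(0,3)
Op 8: place WB@(2,3)
Op 9: remove (2,1)
Per-piece attacks for W:
  WB@(2,3): attacks (3,4) (3,2) (4,1) (1,4) (1,2) (0,1)
W attacks (2,2): no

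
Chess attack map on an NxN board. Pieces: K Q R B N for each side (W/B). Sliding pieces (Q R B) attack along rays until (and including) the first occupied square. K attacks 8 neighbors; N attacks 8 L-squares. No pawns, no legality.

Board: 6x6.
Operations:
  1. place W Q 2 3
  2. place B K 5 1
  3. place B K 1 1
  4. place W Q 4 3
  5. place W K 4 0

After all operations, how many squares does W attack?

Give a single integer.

Op 1: place WQ@(2,3)
Op 2: place BK@(5,1)
Op 3: place BK@(1,1)
Op 4: place WQ@(4,3)
Op 5: place WK@(4,0)
Per-piece attacks for W:
  WQ@(2,3): attacks (2,4) (2,5) (2,2) (2,1) (2,0) (3,3) (4,3) (1,3) (0,3) (3,4) (4,5) (3,2) (4,1) (5,0) (1,4) (0,5) (1,2) (0,1) [ray(1,0) blocked at (4,3)]
  WK@(4,0): attacks (4,1) (5,0) (3,0) (5,1) (3,1)
  WQ@(4,3): attacks (4,4) (4,5) (4,2) (4,1) (4,0) (5,3) (3,3) (2,3) (5,4) (5,2) (3,4) (2,5) (3,2) (2,1) (1,0) [ray(0,-1) blocked at (4,0); ray(-1,0) blocked at (2,3)]
Union (29 distinct): (0,1) (0,3) (0,5) (1,0) (1,2) (1,3) (1,4) (2,0) (2,1) (2,2) (2,3) (2,4) (2,5) (3,0) (3,1) (3,2) (3,3) (3,4) (4,0) (4,1) (4,2) (4,3) (4,4) (4,5) (5,0) (5,1) (5,2) (5,3) (5,4)

Answer: 29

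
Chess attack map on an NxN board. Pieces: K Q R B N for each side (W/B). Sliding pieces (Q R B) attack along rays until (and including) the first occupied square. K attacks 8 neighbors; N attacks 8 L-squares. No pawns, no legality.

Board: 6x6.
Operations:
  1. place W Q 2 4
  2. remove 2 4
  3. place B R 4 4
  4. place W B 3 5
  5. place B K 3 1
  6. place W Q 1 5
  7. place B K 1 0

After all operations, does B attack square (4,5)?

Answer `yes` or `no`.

Op 1: place WQ@(2,4)
Op 2: remove (2,4)
Op 3: place BR@(4,4)
Op 4: place WB@(3,5)
Op 5: place BK@(3,1)
Op 6: place WQ@(1,5)
Op 7: place BK@(1,0)
Per-piece attacks for B:
  BK@(1,0): attacks (1,1) (2,0) (0,0) (2,1) (0,1)
  BK@(3,1): attacks (3,2) (3,0) (4,1) (2,1) (4,2) (4,0) (2,2) (2,0)
  BR@(4,4): attacks (4,5) (4,3) (4,2) (4,1) (4,0) (5,4) (3,4) (2,4) (1,4) (0,4)
B attacks (4,5): yes

Answer: yes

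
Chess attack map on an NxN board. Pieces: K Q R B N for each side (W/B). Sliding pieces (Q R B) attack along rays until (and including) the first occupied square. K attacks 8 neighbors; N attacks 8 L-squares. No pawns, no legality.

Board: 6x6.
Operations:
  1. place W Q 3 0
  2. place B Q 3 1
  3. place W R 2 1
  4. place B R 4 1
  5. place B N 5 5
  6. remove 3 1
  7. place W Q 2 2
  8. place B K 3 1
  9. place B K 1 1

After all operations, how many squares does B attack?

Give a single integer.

Op 1: place WQ@(3,0)
Op 2: place BQ@(3,1)
Op 3: place WR@(2,1)
Op 4: place BR@(4,1)
Op 5: place BN@(5,5)
Op 6: remove (3,1)
Op 7: place WQ@(2,2)
Op 8: place BK@(3,1)
Op 9: place BK@(1,1)
Per-piece attacks for B:
  BK@(1,1): attacks (1,2) (1,0) (2,1) (0,1) (2,2) (2,0) (0,2) (0,0)
  BK@(3,1): attacks (3,2) (3,0) (4,1) (2,1) (4,2) (4,0) (2,2) (2,0)
  BR@(4,1): attacks (4,2) (4,3) (4,4) (4,5) (4,0) (5,1) (3,1) [ray(-1,0) blocked at (3,1)]
  BN@(5,5): attacks (4,3) (3,4)
Union (19 distinct): (0,0) (0,1) (0,2) (1,0) (1,2) (2,0) (2,1) (2,2) (3,0) (3,1) (3,2) (3,4) (4,0) (4,1) (4,2) (4,3) (4,4) (4,5) (5,1)

Answer: 19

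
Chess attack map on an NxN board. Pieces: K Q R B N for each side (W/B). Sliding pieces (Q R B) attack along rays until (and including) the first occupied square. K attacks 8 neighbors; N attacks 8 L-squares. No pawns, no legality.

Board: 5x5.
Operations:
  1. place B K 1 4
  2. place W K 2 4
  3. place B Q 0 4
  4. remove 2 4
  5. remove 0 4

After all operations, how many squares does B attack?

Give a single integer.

Answer: 5

Derivation:
Op 1: place BK@(1,4)
Op 2: place WK@(2,4)
Op 3: place BQ@(0,4)
Op 4: remove (2,4)
Op 5: remove (0,4)
Per-piece attacks for B:
  BK@(1,4): attacks (1,3) (2,4) (0,4) (2,3) (0,3)
Union (5 distinct): (0,3) (0,4) (1,3) (2,3) (2,4)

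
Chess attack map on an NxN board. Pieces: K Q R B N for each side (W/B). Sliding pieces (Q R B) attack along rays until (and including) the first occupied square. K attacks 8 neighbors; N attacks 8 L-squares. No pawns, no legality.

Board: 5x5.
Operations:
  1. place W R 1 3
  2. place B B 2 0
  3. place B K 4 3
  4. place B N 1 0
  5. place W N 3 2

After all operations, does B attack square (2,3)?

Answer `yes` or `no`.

Op 1: place WR@(1,3)
Op 2: place BB@(2,0)
Op 3: place BK@(4,3)
Op 4: place BN@(1,0)
Op 5: place WN@(3,2)
Per-piece attacks for B:
  BN@(1,0): attacks (2,2) (3,1) (0,2)
  BB@(2,0): attacks (3,1) (4,2) (1,1) (0,2)
  BK@(4,3): attacks (4,4) (4,2) (3,3) (3,4) (3,2)
B attacks (2,3): no

Answer: no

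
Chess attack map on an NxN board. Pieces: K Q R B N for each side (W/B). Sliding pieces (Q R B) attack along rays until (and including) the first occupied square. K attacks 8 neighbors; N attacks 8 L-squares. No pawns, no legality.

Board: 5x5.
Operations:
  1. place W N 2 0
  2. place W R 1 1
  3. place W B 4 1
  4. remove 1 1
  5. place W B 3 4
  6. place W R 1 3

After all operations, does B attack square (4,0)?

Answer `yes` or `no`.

Answer: no

Derivation:
Op 1: place WN@(2,0)
Op 2: place WR@(1,1)
Op 3: place WB@(4,1)
Op 4: remove (1,1)
Op 5: place WB@(3,4)
Op 6: place WR@(1,3)
Per-piece attacks for B:
B attacks (4,0): no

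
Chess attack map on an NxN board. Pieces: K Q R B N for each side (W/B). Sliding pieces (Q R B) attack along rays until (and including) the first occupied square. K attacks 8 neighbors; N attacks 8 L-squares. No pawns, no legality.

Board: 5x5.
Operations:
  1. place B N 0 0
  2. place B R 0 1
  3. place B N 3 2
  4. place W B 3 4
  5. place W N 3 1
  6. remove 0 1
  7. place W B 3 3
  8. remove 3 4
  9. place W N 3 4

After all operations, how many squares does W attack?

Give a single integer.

Op 1: place BN@(0,0)
Op 2: place BR@(0,1)
Op 3: place BN@(3,2)
Op 4: place WB@(3,4)
Op 5: place WN@(3,1)
Op 6: remove (0,1)
Op 7: place WB@(3,3)
Op 8: remove (3,4)
Op 9: place WN@(3,4)
Per-piece attacks for W:
  WN@(3,1): attacks (4,3) (2,3) (1,2) (1,0)
  WB@(3,3): attacks (4,4) (4,2) (2,4) (2,2) (1,1) (0,0) [ray(-1,-1) blocked at (0,0)]
  WN@(3,4): attacks (4,2) (2,2) (1,3)
Union (11 distinct): (0,0) (1,0) (1,1) (1,2) (1,3) (2,2) (2,3) (2,4) (4,2) (4,3) (4,4)

Answer: 11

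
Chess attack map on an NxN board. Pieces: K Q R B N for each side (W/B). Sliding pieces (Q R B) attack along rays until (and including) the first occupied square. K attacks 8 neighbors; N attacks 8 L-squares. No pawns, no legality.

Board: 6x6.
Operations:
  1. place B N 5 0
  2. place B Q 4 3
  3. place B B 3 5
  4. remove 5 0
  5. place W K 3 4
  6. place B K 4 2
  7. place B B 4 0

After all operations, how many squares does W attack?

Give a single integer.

Op 1: place BN@(5,0)
Op 2: place BQ@(4,3)
Op 3: place BB@(3,5)
Op 4: remove (5,0)
Op 5: place WK@(3,4)
Op 6: place BK@(4,2)
Op 7: place BB@(4,0)
Per-piece attacks for W:
  WK@(3,4): attacks (3,5) (3,3) (4,4) (2,4) (4,5) (4,3) (2,5) (2,3)
Union (8 distinct): (2,3) (2,4) (2,5) (3,3) (3,5) (4,3) (4,4) (4,5)

Answer: 8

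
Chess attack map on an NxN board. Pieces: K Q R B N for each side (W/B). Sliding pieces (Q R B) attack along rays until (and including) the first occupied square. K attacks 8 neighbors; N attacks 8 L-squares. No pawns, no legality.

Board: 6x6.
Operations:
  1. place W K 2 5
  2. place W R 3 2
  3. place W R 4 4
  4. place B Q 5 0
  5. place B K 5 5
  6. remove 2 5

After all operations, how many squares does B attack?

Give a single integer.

Answer: 14

Derivation:
Op 1: place WK@(2,5)
Op 2: place WR@(3,2)
Op 3: place WR@(4,4)
Op 4: place BQ@(5,0)
Op 5: place BK@(5,5)
Op 6: remove (2,5)
Per-piece attacks for B:
  BQ@(5,0): attacks (5,1) (5,2) (5,3) (5,4) (5,5) (4,0) (3,0) (2,0) (1,0) (0,0) (4,1) (3,2) [ray(0,1) blocked at (5,5); ray(-1,1) blocked at (3,2)]
  BK@(5,5): attacks (5,4) (4,5) (4,4)
Union (14 distinct): (0,0) (1,0) (2,0) (3,0) (3,2) (4,0) (4,1) (4,4) (4,5) (5,1) (5,2) (5,3) (5,4) (5,5)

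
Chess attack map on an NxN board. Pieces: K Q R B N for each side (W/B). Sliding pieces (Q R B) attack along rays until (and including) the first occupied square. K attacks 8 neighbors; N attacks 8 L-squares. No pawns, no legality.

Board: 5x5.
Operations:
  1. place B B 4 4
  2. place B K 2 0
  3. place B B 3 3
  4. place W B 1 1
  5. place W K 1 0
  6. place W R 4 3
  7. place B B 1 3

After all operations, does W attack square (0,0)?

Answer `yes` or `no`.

Op 1: place BB@(4,4)
Op 2: place BK@(2,0)
Op 3: place BB@(3,3)
Op 4: place WB@(1,1)
Op 5: place WK@(1,0)
Op 6: place WR@(4,3)
Op 7: place BB@(1,3)
Per-piece attacks for W:
  WK@(1,0): attacks (1,1) (2,0) (0,0) (2,1) (0,1)
  WB@(1,1): attacks (2,2) (3,3) (2,0) (0,2) (0,0) [ray(1,1) blocked at (3,3); ray(1,-1) blocked at (2,0)]
  WR@(4,3): attacks (4,4) (4,2) (4,1) (4,0) (3,3) [ray(0,1) blocked at (4,4); ray(-1,0) blocked at (3,3)]
W attacks (0,0): yes

Answer: yes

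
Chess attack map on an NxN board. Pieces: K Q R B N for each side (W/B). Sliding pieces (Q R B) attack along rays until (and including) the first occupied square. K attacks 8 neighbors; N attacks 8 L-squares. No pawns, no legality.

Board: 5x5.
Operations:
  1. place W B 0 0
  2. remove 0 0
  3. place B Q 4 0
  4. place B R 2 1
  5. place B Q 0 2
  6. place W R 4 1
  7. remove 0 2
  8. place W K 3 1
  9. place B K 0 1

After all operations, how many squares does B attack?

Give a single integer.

Answer: 13

Derivation:
Op 1: place WB@(0,0)
Op 2: remove (0,0)
Op 3: place BQ@(4,0)
Op 4: place BR@(2,1)
Op 5: place BQ@(0,2)
Op 6: place WR@(4,1)
Op 7: remove (0,2)
Op 8: place WK@(3,1)
Op 9: place BK@(0,1)
Per-piece attacks for B:
  BK@(0,1): attacks (0,2) (0,0) (1,1) (1,2) (1,0)
  BR@(2,1): attacks (2,2) (2,3) (2,4) (2,0) (3,1) (1,1) (0,1) [ray(1,0) blocked at (3,1); ray(-1,0) blocked at (0,1)]
  BQ@(4,0): attacks (4,1) (3,0) (2,0) (1,0) (0,0) (3,1) [ray(0,1) blocked at (4,1); ray(-1,1) blocked at (3,1)]
Union (13 distinct): (0,0) (0,1) (0,2) (1,0) (1,1) (1,2) (2,0) (2,2) (2,3) (2,4) (3,0) (3,1) (4,1)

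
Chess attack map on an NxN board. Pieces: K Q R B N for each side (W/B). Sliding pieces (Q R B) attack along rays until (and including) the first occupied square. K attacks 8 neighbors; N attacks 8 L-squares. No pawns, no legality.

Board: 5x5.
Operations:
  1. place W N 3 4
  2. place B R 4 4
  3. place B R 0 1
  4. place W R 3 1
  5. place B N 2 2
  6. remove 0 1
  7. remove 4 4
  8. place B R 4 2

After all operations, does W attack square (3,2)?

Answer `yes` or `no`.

Op 1: place WN@(3,4)
Op 2: place BR@(4,4)
Op 3: place BR@(0,1)
Op 4: place WR@(3,1)
Op 5: place BN@(2,2)
Op 6: remove (0,1)
Op 7: remove (4,4)
Op 8: place BR@(4,2)
Per-piece attacks for W:
  WR@(3,1): attacks (3,2) (3,3) (3,4) (3,0) (4,1) (2,1) (1,1) (0,1) [ray(0,1) blocked at (3,4)]
  WN@(3,4): attacks (4,2) (2,2) (1,3)
W attacks (3,2): yes

Answer: yes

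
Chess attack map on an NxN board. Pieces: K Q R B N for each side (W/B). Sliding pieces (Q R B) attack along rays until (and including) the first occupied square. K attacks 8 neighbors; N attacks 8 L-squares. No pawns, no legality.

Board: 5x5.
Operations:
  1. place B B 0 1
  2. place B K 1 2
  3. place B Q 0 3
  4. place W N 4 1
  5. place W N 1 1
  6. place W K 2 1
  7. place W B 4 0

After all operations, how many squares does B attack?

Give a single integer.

Op 1: place BB@(0,1)
Op 2: place BK@(1,2)
Op 3: place BQ@(0,3)
Op 4: place WN@(4,1)
Op 5: place WN@(1,1)
Op 6: place WK@(2,1)
Op 7: place WB@(4,0)
Per-piece attacks for B:
  BB@(0,1): attacks (1,2) (1,0) [ray(1,1) blocked at (1,2)]
  BQ@(0,3): attacks (0,4) (0,2) (0,1) (1,3) (2,3) (3,3) (4,3) (1,4) (1,2) [ray(0,-1) blocked at (0,1); ray(1,-1) blocked at (1,2)]
  BK@(1,2): attacks (1,3) (1,1) (2,2) (0,2) (2,3) (2,1) (0,3) (0,1)
Union (14 distinct): (0,1) (0,2) (0,3) (0,4) (1,0) (1,1) (1,2) (1,3) (1,4) (2,1) (2,2) (2,3) (3,3) (4,3)

Answer: 14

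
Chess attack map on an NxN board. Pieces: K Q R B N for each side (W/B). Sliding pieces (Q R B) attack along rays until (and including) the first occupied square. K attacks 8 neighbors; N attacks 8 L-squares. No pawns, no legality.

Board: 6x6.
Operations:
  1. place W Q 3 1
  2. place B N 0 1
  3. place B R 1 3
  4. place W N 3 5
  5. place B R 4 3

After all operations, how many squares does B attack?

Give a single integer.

Op 1: place WQ@(3,1)
Op 2: place BN@(0,1)
Op 3: place BR@(1,3)
Op 4: place WN@(3,5)
Op 5: place BR@(4,3)
Per-piece attacks for B:
  BN@(0,1): attacks (1,3) (2,2) (2,0)
  BR@(1,3): attacks (1,4) (1,5) (1,2) (1,1) (1,0) (2,3) (3,3) (4,3) (0,3) [ray(1,0) blocked at (4,3)]
  BR@(4,3): attacks (4,4) (4,5) (4,2) (4,1) (4,0) (5,3) (3,3) (2,3) (1,3) [ray(-1,0) blocked at (1,3)]
Union (18 distinct): (0,3) (1,0) (1,1) (1,2) (1,3) (1,4) (1,5) (2,0) (2,2) (2,3) (3,3) (4,0) (4,1) (4,2) (4,3) (4,4) (4,5) (5,3)

Answer: 18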